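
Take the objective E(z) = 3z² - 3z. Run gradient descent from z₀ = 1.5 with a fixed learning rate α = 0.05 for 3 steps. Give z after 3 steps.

E′(z) = 6z - 3
Step 1: E′(1.5) = 6; z₁ = 1.5 − 0.05·6 = 1.2
Step 2: E′(1.2) = 4.2; z₂ = 1.2 − 0.05·4.2 = 0.99
Step 3: E′(0.99) = 2.94; z₃ = 0.99 − 0.05·2.94 = 0.843

0.843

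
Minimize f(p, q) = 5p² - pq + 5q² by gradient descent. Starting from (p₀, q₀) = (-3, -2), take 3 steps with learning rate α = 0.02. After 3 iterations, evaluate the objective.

∇f = (10p - q, -p + 10q)
Step 1: at (-3, -2), ∇f = (-28, -17) → (-3, -2) − 0.02·(-28, -17) = (-2.44, -1.66)
Step 2: at (-2.44, -1.66), ∇f = (-22.74, -14.16) → (-2.44, -1.66) − 0.02·(-22.74, -14.16) = (-1.9852, -1.3768)
Step 3: at (-1.9852, -1.3768), ∇f = (-18.4752, -11.7828) → (-1.9852, -1.3768) − 0.02·(-18.4752, -11.7828) = (-1.615696, -1.141144)
f(-1.615696, -1.141144) = 17.719674169536

17.719674169536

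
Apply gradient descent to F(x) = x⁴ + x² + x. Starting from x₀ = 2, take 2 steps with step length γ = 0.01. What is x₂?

1.41417012

F′(x) = 4x³ + 2x + 1
x₁ = 2 − 0.01·37 = 1.63
x₂ = 1.63 − 0.01·21.582988 = 1.41417012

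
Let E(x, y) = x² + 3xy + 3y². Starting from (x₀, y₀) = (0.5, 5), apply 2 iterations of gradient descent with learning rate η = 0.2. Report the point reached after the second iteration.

∇E = (2x + 3y, 3x + 6y)
Step 1: at (0.5, 5), ∇E = (16, 31.5) → (0.5, 5) − 0.2·(16, 31.5) = (-2.7, -1.3)
Step 2: at (-2.7, -1.3), ∇E = (-9.3, -15.9) → (-2.7, -1.3) − 0.2·(-9.3, -15.9) = (-0.84, 1.88)

(-0.84, 1.88)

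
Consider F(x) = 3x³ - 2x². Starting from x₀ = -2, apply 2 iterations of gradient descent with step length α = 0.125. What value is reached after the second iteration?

F′(x) = 9x² - 4x
Step 1: F′(-2) = 44; x₁ = -2 − 0.125·44 = -7.5
Step 2: F′(-7.5) = 536.25; x₂ = -7.5 − 0.125·536.25 = -74.53125

-74.53125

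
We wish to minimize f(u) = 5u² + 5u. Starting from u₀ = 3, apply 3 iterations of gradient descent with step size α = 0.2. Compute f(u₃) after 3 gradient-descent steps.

60

f′(u) = 10u + 5
Step 1: f′(3) = 35; u₁ = 3 − 0.2·35 = -4
Step 2: f′(-4) = -35; u₂ = -4 − 0.2·(-35) = 3
Step 3: f′(3) = 35; u₃ = 3 − 0.2·35 = -4
f(-4) = 60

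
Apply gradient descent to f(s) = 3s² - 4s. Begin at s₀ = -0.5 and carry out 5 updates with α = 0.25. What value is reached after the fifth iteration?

f′(s) = 6s - 4
s₁ = -0.5 − 0.25·(-7) = 1.25
s₂ = 1.25 − 0.25·3.5 = 0.375
s₃ = 0.375 − 0.25·(-1.75) = 0.8125
s₄ = 0.8125 − 0.25·0.875 = 0.59375
s₅ = 0.59375 − 0.25·(-0.4375) = 0.703125

0.703125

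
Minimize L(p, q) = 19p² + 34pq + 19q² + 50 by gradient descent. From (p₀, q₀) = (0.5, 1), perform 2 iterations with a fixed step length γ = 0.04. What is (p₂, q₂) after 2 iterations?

(2.4744, 2.8272)

∇L = (38p + 34q, 34p + 38q)
(p₁, q₁) = (0.5, 1) − 0.04·(53, 55) = (-1.62, -1.2)
(p₂, q₂) = (-1.62, -1.2) − 0.04·(-102.36, -100.68) = (2.4744, 2.8272)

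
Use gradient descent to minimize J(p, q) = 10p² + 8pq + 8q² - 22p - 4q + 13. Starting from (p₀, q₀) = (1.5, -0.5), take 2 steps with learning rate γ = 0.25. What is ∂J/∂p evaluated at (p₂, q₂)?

80

∇J = (20p + 8q - 22, 8p + 16q - 4)
(p₁, q₁) = (1.5, -0.5) − 0.25·(4, 0) = (0.5, -0.5)
(p₂, q₂) = (0.5, -0.5) − 0.25·(-16, -8) = (4.5, 1.5)
∂J/∂p at (4.5, 1.5) = 80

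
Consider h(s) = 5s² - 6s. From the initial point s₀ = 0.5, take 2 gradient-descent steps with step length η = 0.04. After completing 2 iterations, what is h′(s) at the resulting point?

-0.36

h′(s) = 10s - 6
s₁ = 0.5 − 0.04·(-1) = 0.54
s₂ = 0.54 − 0.04·(-0.6) = 0.564
h′(s) at (0.564) = -0.36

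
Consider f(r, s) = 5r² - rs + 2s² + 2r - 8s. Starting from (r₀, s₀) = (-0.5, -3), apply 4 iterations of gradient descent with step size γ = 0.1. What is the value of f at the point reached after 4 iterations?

∇f = (10r - s + 2, -r + 4s - 8)
(r₁, s₁) = (-0.5, -3) − 0.1·(0, -19.5) = (-0.5, -1.05)
(r₂, s₂) = (-0.5, -1.05) − 0.1·(-1.95, -11.7) = (-0.305, 0.12)
(r₃, s₃) = (-0.305, 0.12) − 0.1·(-1.17, -7.215) = (-0.188, 0.8415)
(r₄, s₄) = (-0.188, 0.8415) − 0.1·(-0.7215, -4.446) = (-0.11585, 1.2861)
f(-0.11585, 1.2861) = -6.9962927825

-6.9962927825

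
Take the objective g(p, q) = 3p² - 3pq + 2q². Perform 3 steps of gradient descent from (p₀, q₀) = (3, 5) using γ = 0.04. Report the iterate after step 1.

∇g = (6p - 3q, -3p + 4q)
Step 1: at (3, 5), ∇g = (3, 11) → (3, 5) − 0.04·(3, 11) = (2.88, 4.56)

(2.88, 4.56)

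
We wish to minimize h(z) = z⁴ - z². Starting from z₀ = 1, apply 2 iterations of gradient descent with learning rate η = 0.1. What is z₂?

0.7552

h′(z) = 4z³ - 2z
z₁ = 1 − 0.1·2 = 0.8
z₂ = 0.8 − 0.1·0.448 = 0.7552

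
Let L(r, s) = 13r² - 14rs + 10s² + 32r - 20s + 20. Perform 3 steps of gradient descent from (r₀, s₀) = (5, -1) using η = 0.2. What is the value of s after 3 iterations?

936.552

∇L = (26r - 14s + 32, -14r + 20s - 20)
Step 1: at (5, -1), ∇L = (176, -110) → (5, -1) − 0.2·(176, -110) = (-30.2, 21)
Step 2: at (-30.2, 21), ∇L = (-1047.2, 822.8) → (-30.2, 21) − 0.2·(-1047.2, 822.8) = (179.24, -143.56)
Step 3: at (179.24, -143.56), ∇L = (6702.08, -5400.56) → (179.24, -143.56) − 0.2·(6702.08, -5400.56) = (-1161.176, 936.552)
s = 936.552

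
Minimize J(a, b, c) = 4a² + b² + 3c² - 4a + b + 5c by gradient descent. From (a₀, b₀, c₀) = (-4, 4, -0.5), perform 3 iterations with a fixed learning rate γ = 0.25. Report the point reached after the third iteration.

∇J = (8a - 4, 2b + 1, 6c + 5)
(a₁, b₁, c₁) = (-4, 4, -0.5) − 0.25·(-36, 9, 2) = (5, 1.75, -1)
(a₂, b₂, c₂) = (5, 1.75, -1) − 0.25·(36, 4.5, -1) = (-4, 0.625, -0.75)
(a₃, b₃, c₃) = (-4, 0.625, -0.75) − 0.25·(-36, 2.25, 0.5) = (5, 0.0625, -0.875)

(5, 0.0625, -0.875)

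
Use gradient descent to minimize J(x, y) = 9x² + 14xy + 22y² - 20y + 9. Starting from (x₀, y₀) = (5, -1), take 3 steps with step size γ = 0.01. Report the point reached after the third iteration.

∇J = (18x + 14y, 14x + 44y - 20)
Step 1: at (5, -1), ∇J = (76, 6) → (5, -1) − 0.01·(76, 6) = (4.24, -1.06)
Step 2: at (4.24, -1.06), ∇J = (61.48, -7.28) → (4.24, -1.06) − 0.01·(61.48, -7.28) = (3.6252, -0.9872)
Step 3: at (3.6252, -0.9872), ∇J = (51.4328, -12.684) → (3.6252, -0.9872) − 0.01·(51.4328, -12.684) = (3.110872, -0.86036)

(3.110872, -0.86036)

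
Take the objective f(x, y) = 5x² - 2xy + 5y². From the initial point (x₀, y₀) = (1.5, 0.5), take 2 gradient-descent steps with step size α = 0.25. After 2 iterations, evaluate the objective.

56

∇f = (10x - 2y, -2x + 10y)
(x₁, y₁) = (1.5, 0.5) − 0.25·(14, 2) = (-2, 0)
(x₂, y₂) = (-2, 0) − 0.25·(-20, 4) = (3, -1)
f(3, -1) = 56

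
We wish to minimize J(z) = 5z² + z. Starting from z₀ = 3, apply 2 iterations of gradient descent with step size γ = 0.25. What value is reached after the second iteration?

J′(z) = 10z + 1
Step 1: J′(3) = 31; z₁ = 3 − 0.25·31 = -4.75
Step 2: J′(-4.75) = -46.5; z₂ = -4.75 − 0.25·(-46.5) = 6.875

6.875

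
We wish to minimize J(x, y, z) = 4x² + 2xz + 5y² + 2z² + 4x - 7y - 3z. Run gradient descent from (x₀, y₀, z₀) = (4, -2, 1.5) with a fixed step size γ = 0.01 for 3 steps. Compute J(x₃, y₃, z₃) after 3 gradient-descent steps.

69.253339259088

∇J = (8x + 2z + 4, 10y - 7, 2x + 4z - 3)
(x₁, y₁, z₁) = (4, -2, 1.5) − 0.01·(39, -27, 11) = (3.61, -1.73, 1.39)
(x₂, y₂, z₂) = (3.61, -1.73, 1.39) − 0.01·(35.66, -24.3, 9.78) = (3.2534, -1.487, 1.2922)
(x₃, y₃, z₃) = (3.2534, -1.487, 1.2922) − 0.01·(32.6116, -21.87, 8.6756) = (2.927284, -1.2683, 1.205444)
J(2.927284, -1.2683, 1.205444) = 69.253339259088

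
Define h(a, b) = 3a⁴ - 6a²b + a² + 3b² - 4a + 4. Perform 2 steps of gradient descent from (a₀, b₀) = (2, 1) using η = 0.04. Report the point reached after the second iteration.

(-1.04902144, 1.493056)

∇h = (12a³ - 12ab + 2a - 4, -6a² + 6b)
Step 1: at (2, 1), ∇h = (72, -18) → (2, 1) − 0.04·(72, -18) = (-0.88, 1.72)
Step 2: at (-0.88, 1.72), ∇h = (4.225536, 5.6736) → (-0.88, 1.72) − 0.04·(4.225536, 5.6736) = (-1.04902144, 1.493056)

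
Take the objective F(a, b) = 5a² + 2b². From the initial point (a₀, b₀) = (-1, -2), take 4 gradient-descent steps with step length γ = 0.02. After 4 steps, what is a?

-0.4096

∇F = (10a, 4b)
Step 1: at (-1, -2), ∇F = (-10, -8) → (-1, -2) − 0.02·(-10, -8) = (-0.8, -1.84)
Step 2: at (-0.8, -1.84), ∇F = (-8, -7.36) → (-0.8, -1.84) − 0.02·(-8, -7.36) = (-0.64, -1.6928)
Step 3: at (-0.64, -1.6928), ∇F = (-6.4, -6.7712) → (-0.64, -1.6928) − 0.02·(-6.4, -6.7712) = (-0.512, -1.557376)
Step 4: at (-0.512, -1.557376), ∇F = (-5.12, -6.229504) → (-0.512, -1.557376) − 0.02·(-5.12, -6.229504) = (-0.4096, -1.43278592)
a = -0.4096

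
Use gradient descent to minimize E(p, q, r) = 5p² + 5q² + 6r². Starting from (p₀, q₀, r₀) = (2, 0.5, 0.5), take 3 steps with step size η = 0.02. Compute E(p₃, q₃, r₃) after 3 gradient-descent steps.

∇E = (10p, 10q, 12r)
(p₁, q₁, r₁) = (2, 0.5, 0.5) − 0.02·(20, 5, 6) = (1.6, 0.4, 0.38)
(p₂, q₂, r₂) = (1.6, 0.4, 0.38) − 0.02·(16, 4, 4.56) = (1.28, 0.32, 0.2888)
(p₃, q₃, r₃) = (1.28, 0.32, 0.2888) − 0.02·(12.8, 3.2, 3.4656) = (1.024, 0.256, 0.219488)
E(1.024, 0.256, 0.219488) = 5.859609892864

5.859609892864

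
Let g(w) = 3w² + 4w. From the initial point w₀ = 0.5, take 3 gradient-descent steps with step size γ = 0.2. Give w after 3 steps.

-0.676

g′(w) = 6w + 4
Step 1: g′(0.5) = 7; w₁ = 0.5 − 0.2·7 = -0.9
Step 2: g′(-0.9) = -1.4; w₂ = -0.9 − 0.2·(-1.4) = -0.62
Step 3: g′(-0.62) = 0.28; w₃ = -0.62 − 0.2·0.28 = -0.676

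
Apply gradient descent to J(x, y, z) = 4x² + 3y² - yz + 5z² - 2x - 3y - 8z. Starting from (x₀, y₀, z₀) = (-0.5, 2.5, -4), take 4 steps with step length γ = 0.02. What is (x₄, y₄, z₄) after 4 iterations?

∇J = (8x - 2, 6y - z - 3, -y + 10z - 8)
Step 1: at (-0.5, 2.5, -4), ∇J = (-6, 16, -50.5) → (-0.5, 2.5, -4) − 0.02·(-6, 16, -50.5) = (-0.38, 2.18, -2.99)
Step 2: at (-0.38, 2.18, -2.99), ∇J = (-5.04, 13.07, -40.08) → (-0.38, 2.18, -2.99) − 0.02·(-5.04, 13.07, -40.08) = (-0.2792, 1.9186, -2.1884)
Step 3: at (-0.2792, 1.9186, -2.1884), ∇J = (-4.2336, 10.7, -31.8026) → (-0.2792, 1.9186, -2.1884) − 0.02·(-4.2336, 10.7, -31.8026) = (-0.194528, 1.7046, -1.552348)
Step 4: at (-0.194528, 1.7046, -1.552348), ∇J = (-3.556224, 8.779948, -25.22808) → (-0.194528, 1.7046, -1.552348) − 0.02·(-3.556224, 8.779948, -25.22808) = (-0.12340352, 1.52900104, -1.0477864)

(-0.12340352, 1.52900104, -1.0477864)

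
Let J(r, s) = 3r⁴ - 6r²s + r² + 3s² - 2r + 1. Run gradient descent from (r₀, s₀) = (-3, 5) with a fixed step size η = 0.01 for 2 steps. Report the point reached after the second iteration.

∇J = (12r³ - 12rs + 2r - 2, -6r² + 6s)
Step 1: at (-3, 5), ∇J = (-152, -24) → (-3, 5) − 0.01·(-152, -24) = (-1.48, 5.24)
Step 2: at (-1.48, 5.24), ∇J = (49.200896, 18.2976) → (-1.48, 5.24) − 0.01·(49.200896, 18.2976) = (-1.97200896, 5.057024)

(-1.97200896, 5.057024)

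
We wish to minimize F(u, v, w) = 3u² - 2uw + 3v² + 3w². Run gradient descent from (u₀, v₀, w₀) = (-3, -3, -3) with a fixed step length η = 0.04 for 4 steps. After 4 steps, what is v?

∇F = (6u - 2w, 6v, -2u + 6w)
(u₁, v₁, w₁) = (-3, -3, -3) − 0.04·(-12, -18, -12) = (-2.52, -2.28, -2.52)
(u₂, v₂, w₂) = (-2.52, -2.28, -2.52) − 0.04·(-10.08, -13.68, -10.08) = (-2.1168, -1.7328, -2.1168)
(u₃, v₃, w₃) = (-2.1168, -1.7328, -2.1168) − 0.04·(-8.4672, -10.3968, -8.4672) = (-1.778112, -1.316928, -1.778112)
(u₄, v₄, w₄) = (-1.778112, -1.316928, -1.778112) − 0.04·(-7.112448, -7.901568, -7.112448) = (-1.49361408, -1.00086528, -1.49361408)
v = -1.00086528

-1.00086528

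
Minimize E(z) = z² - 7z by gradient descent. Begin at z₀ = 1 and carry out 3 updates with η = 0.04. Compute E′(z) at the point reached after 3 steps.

-3.89344

E′(z) = 2z - 7
Step 1: E′(1) = -5; z₁ = 1 − 0.04·(-5) = 1.2
Step 2: E′(1.2) = -4.6; z₂ = 1.2 − 0.04·(-4.6) = 1.384
Step 3: E′(1.384) = -4.232; z₃ = 1.384 − 0.04·(-4.232) = 1.55328
E′(z) at (1.55328) = -3.89344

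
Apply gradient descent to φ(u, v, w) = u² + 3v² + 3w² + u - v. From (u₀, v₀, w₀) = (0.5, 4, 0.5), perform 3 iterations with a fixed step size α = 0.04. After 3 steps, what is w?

0.219488

∇φ = (2u + 1, 6v - 1, 6w)
(u₁, v₁, w₁) = (0.5, 4, 0.5) − 0.04·(2, 23, 3) = (0.42, 3.08, 0.38)
(u₂, v₂, w₂) = (0.42, 3.08, 0.38) − 0.04·(1.84, 17.48, 2.28) = (0.3464, 2.3808, 0.2888)
(u₃, v₃, w₃) = (0.3464, 2.3808, 0.2888) − 0.04·(1.6928, 13.2848, 1.7328) = (0.278688, 1.849408, 0.219488)
w = 0.219488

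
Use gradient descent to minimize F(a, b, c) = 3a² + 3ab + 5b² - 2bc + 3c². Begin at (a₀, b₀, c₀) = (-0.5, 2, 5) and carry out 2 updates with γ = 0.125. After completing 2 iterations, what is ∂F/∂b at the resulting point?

2.2578125

∇F = (6a + 3b, 3a + 10b - 2c, -2b + 6c)
(a₁, b₁, c₁) = (-0.5, 2, 5) − 0.125·(3, 8.5, 26) = (-0.875, 0.9375, 1.75)
(a₂, b₂, c₂) = (-0.875, 0.9375, 1.75) − 0.125·(-2.4375, 3.25, 8.625) = (-0.5703125, 0.53125, 0.671875)
∂F/∂b at (-0.5703125, 0.53125, 0.671875) = 2.2578125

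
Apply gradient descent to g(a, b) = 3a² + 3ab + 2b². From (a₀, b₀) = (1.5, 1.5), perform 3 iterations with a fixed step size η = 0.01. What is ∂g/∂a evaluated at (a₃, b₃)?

10.3942125

∇g = (6a + 3b, 3a + 4b)
(a₁, b₁) = (1.5, 1.5) − 0.01·(13.5, 10.5) = (1.365, 1.395)
(a₂, b₂) = (1.365, 1.395) − 0.01·(12.375, 9.675) = (1.24125, 1.29825)
(a₃, b₃) = (1.24125, 1.29825) − 0.01·(11.34225, 8.91675) = (1.1278275, 1.2090825)
∂g/∂a at (1.1278275, 1.2090825) = 10.3942125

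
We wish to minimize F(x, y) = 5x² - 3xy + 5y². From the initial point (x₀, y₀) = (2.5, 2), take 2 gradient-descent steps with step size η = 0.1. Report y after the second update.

0.18

∇F = (10x - 3y, -3x + 10y)
Step 1: at (2.5, 2), ∇F = (19, 12.5) → (2.5, 2) − 0.1·(19, 12.5) = (0.6, 0.75)
Step 2: at (0.6, 0.75), ∇F = (3.75, 5.7) → (0.6, 0.75) − 0.1·(3.75, 5.7) = (0.225, 0.18)
y = 0.18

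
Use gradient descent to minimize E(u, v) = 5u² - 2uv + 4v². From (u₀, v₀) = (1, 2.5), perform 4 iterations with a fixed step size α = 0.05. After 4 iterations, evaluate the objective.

0.8771608525

∇E = (10u - 2v, -2u + 8v)
(u₁, v₁) = (1, 2.5) − 0.05·(5, 18) = (0.75, 1.6)
(u₂, v₂) = (0.75, 1.6) − 0.05·(4.3, 11.3) = (0.535, 1.035)
(u₃, v₃) = (0.535, 1.035) − 0.05·(3.28, 7.21) = (0.371, 0.6745)
(u₄, v₄) = (0.371, 0.6745) − 0.05·(2.361, 4.654) = (0.25295, 0.4418)
E(0.25295, 0.4418) = 0.8771608525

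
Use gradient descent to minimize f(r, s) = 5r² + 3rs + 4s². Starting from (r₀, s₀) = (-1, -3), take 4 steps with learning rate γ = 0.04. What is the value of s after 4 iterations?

∇f = (10r + 3s, 3r + 8s)
Step 1: at (-1, -3), ∇f = (-19, -27) → (-1, -3) − 0.04·(-19, -27) = (-0.24, -1.92)
Step 2: at (-0.24, -1.92), ∇f = (-8.16, -16.08) → (-0.24, -1.92) − 0.04·(-8.16, -16.08) = (0.0864, -1.2768)
Step 3: at (0.0864, -1.2768), ∇f = (-2.9664, -9.9552) → (0.0864, -1.2768) − 0.04·(-2.9664, -9.9552) = (0.205056, -0.878592)
Step 4: at (0.205056, -0.878592), ∇f = (-0.585216, -6.413568) → (0.205056, -0.878592) − 0.04·(-0.585216, -6.413568) = (0.22846464, -0.62204928)
s = -0.62204928

-0.62204928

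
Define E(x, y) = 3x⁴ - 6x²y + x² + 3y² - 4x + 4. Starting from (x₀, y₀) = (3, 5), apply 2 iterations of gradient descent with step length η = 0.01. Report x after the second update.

∇E = (12x³ - 12xy + 2x - 4, -6x² + 6y)
Step 1: at (3, 5), ∇E = (146, -24) → (3, 5) − 0.01·(146, -24) = (1.54, 5.24)
Step 2: at (1.54, 5.24), ∇E = (-53.928032, 17.2104) → (1.54, 5.24) − 0.01·(-53.928032, 17.2104) = (2.07928032, 5.067896)
x = 2.07928032

2.07928032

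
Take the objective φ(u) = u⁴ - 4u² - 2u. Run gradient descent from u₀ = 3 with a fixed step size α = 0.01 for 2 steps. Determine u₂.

φ′(u) = 4u³ - 8u - 2
Step 1: φ′(3) = 82; u₁ = 3 − 0.01·82 = 2.18
Step 2: φ′(2.18) = 22.000928; u₂ = 2.18 − 0.01·22.000928 = 1.95999072

1.95999072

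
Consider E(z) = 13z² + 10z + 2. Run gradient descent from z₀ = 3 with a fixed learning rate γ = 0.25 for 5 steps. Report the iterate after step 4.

3096.75

E′(z) = 26z + 10
Step 1: E′(3) = 88; z₁ = 3 − 0.25·88 = -19
Step 2: E′(-19) = -484; z₂ = -19 − 0.25·(-484) = 102
Step 3: E′(102) = 2662; z₃ = 102 − 0.25·2662 = -563.5
Step 4: E′(-563.5) = -14641; z₄ = -563.5 − 0.25·(-14641) = 3096.75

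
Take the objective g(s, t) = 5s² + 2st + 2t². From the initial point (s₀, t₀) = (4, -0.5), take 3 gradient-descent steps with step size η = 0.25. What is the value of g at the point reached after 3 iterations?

1459.1953125

∇g = (10s + 2t, 2s + 4t)
Step 1: at (4, -0.5), ∇g = (39, 6) → (4, -0.5) − 0.25·(39, 6) = (-5.75, -2)
Step 2: at (-5.75, -2), ∇g = (-61.5, -19.5) → (-5.75, -2) − 0.25·(-61.5, -19.5) = (9.625, 2.875)
Step 3: at (9.625, 2.875), ∇g = (102, 30.75) → (9.625, 2.875) − 0.25·(102, 30.75) = (-15.875, -4.8125)
g(-15.875, -4.8125) = 1459.1953125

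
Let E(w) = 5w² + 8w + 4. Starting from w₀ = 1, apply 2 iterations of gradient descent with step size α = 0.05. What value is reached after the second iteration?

E′(w) = 10w + 8
Step 1: E′(1) = 18; w₁ = 1 − 0.05·18 = 0.1
Step 2: E′(0.1) = 9; w₂ = 0.1 − 0.05·9 = -0.35

-0.35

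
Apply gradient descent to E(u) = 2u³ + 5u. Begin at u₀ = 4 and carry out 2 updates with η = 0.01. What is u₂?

2.403594

E′(u) = 6u² + 5
Step 1: E′(4) = 101; u₁ = 4 − 0.01·101 = 2.99
Step 2: E′(2.99) = 58.6406; u₂ = 2.99 − 0.01·58.6406 = 2.403594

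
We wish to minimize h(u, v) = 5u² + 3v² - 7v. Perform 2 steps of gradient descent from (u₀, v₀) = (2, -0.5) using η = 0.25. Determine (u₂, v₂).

(4.5, 0.75)

∇h = (10u, 6v - 7)
(u₁, v₁) = (2, -0.5) − 0.25·(20, -10) = (-3, 2)
(u₂, v₂) = (-3, 2) − 0.25·(-30, 5) = (4.5, 0.75)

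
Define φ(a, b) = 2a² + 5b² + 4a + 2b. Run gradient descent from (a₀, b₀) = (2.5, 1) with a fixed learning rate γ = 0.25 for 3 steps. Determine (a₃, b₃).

∇φ = (4a + 4, 10b + 2)
Step 1: at (2.5, 1), ∇φ = (14, 12) → (2.5, 1) − 0.25·(14, 12) = (-1, -2)
Step 2: at (-1, -2), ∇φ = (0, -18) → (-1, -2) − 0.25·(0, -18) = (-1, 2.5)
Step 3: at (-1, 2.5), ∇φ = (0, 27) → (-1, 2.5) − 0.25·(0, 27) = (-1, -4.25)

(-1, -4.25)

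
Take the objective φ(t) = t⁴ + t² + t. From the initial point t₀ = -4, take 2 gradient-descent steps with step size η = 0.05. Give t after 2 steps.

φ′(t) = 4t³ + 2t + 1
Step 1: φ′(-4) = -263; t₁ = -4 − 0.05·(-263) = 9.15
Step 2: φ′(9.15) = 3083.5435; t₂ = 9.15 − 0.05·3083.5435 = -145.027175

-145.027175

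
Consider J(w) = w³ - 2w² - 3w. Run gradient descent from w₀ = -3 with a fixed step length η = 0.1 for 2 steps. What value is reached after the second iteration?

-22.008

J′(w) = 3w² - 4w - 3
w₁ = -3 − 0.1·36 = -6.6
w₂ = -6.6 − 0.1·154.08 = -22.008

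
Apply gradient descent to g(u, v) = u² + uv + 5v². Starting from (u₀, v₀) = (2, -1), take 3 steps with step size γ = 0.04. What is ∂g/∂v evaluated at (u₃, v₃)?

-1.966336

∇g = (2u + v, u + 10v)
Step 1: at (2, -1), ∇g = (3, -8) → (2, -1) − 0.04·(3, -8) = (1.88, -0.68)
Step 2: at (1.88, -0.68), ∇g = (3.08, -4.92) → (1.88, -0.68) − 0.04·(3.08, -4.92) = (1.7568, -0.4832)
Step 3: at (1.7568, -0.4832), ∇g = (3.0304, -3.0752) → (1.7568, -0.4832) − 0.04·(3.0304, -3.0752) = (1.635584, -0.360192)
∂g/∂v at (1.635584, -0.360192) = -1.966336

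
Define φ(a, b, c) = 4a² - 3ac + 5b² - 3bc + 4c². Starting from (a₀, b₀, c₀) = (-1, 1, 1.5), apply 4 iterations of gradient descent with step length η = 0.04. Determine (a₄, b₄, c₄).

∇φ = (8a - 3c, 10b - 3c, -3a - 3b + 8c)
(a₁, b₁, c₁) = (-1, 1, 1.5) − 0.04·(-12.5, 5.5, 12) = (-0.5, 0.78, 1.02)
(a₂, b₂, c₂) = (-0.5, 0.78, 1.02) − 0.04·(-7.06, 4.74, 7.32) = (-0.2176, 0.5904, 0.7272)
(a₃, b₃, c₃) = (-0.2176, 0.5904, 0.7272) − 0.04·(-3.9224, 3.7224, 4.6992) = (-0.060704, 0.441504, 0.539232)
(a₄, b₄, c₄) = (-0.060704, 0.441504, 0.539232) − 0.04·(-2.103328, 2.797344, 3.171456) = (0.02342912, 0.32961024, 0.41237376)

(0.02342912, 0.32961024, 0.41237376)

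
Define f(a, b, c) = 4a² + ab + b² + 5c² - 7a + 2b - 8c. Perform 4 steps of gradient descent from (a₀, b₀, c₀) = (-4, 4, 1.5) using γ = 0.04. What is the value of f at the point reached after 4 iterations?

14.1337273788416

∇f = (8a + b - 7, a + 2b + 2, 10c - 8)
Step 1: at (-4, 4, 1.5), ∇f = (-35, 6, 7) → (-4, 4, 1.5) − 0.04·(-35, 6, 7) = (-2.6, 3.76, 1.22)
Step 2: at (-2.6, 3.76, 1.22), ∇f = (-24.04, 6.92, 4.2) → (-2.6, 3.76, 1.22) − 0.04·(-24.04, 6.92, 4.2) = (-1.6384, 3.4832, 1.052)
Step 3: at (-1.6384, 3.4832, 1.052), ∇f = (-16.624, 7.328, 2.52) → (-1.6384, 3.4832, 1.052) − 0.04·(-16.624, 7.328, 2.52) = (-0.97344, 3.19008, 0.9512)
Step 4: at (-0.97344, 3.19008, 0.9512), ∇f = (-11.59744, 7.40672, 1.512) → (-0.97344, 3.19008, 0.9512) − 0.04·(-11.59744, 7.40672, 1.512) = (-0.5095424, 2.8938112, 0.89072)
f(-0.5095424, 2.8938112, 0.89072) = 14.1337273788416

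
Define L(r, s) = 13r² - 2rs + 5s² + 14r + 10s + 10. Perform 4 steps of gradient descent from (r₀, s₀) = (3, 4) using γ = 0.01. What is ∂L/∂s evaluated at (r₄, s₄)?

32.68691968

∇L = (26r - 2s + 14, -2r + 10s + 10)
Step 1: at (3, 4), ∇L = (84, 44) → (3, 4) − 0.01·(84, 44) = (2.16, 3.56)
Step 2: at (2.16, 3.56), ∇L = (63.04, 41.28) → (2.16, 3.56) − 0.01·(63.04, 41.28) = (1.5296, 3.1472)
Step 3: at (1.5296, 3.1472), ∇L = (47.4752, 38.4128) → (1.5296, 3.1472) − 0.01·(47.4752, 38.4128) = (1.054848, 2.763072)
Step 4: at (1.054848, 2.763072), ∇L = (35.899904, 35.521024) → (1.054848, 2.763072) − 0.01·(35.899904, 35.521024) = (0.69584896, 2.40786176)
∂L/∂s at (0.69584896, 2.40786176) = 32.68691968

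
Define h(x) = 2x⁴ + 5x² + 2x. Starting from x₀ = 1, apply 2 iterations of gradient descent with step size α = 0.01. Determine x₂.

h′(x) = 8x³ + 10x + 2
x₁ = 1 − 0.01·20 = 0.8
x₂ = 0.8 − 0.01·14.096 = 0.65904

0.65904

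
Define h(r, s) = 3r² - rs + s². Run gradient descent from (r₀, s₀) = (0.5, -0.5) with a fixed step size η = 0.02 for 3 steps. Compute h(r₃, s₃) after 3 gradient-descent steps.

∇h = (6r - s, -r + 2s)
(r₁, s₁) = (0.5, -0.5) − 0.02·(3.5, -1.5) = (0.43, -0.47)
(r₂, s₂) = (0.43, -0.47) − 0.02·(3.05, -1.37) = (0.369, -0.4426)
(r₃, s₃) = (0.369, -0.4426) − 0.02·(2.6566, -1.2542) = (0.315868, -0.417516)
h(0.315868, -0.417516) = 0.605517334416

0.605517334416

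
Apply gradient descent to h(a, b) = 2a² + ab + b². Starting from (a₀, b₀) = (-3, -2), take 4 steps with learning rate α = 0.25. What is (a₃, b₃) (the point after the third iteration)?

(0.0625, -0.140625)

∇h = (4a + b, a + 2b)
(a₁, b₁) = (-3, -2) − 0.25·(-14, -7) = (0.5, -0.25)
(a₂, b₂) = (0.5, -0.25) − 0.25·(1.75, 0) = (0.0625, -0.25)
(a₃, b₃) = (0.0625, -0.25) − 0.25·(0, -0.4375) = (0.0625, -0.140625)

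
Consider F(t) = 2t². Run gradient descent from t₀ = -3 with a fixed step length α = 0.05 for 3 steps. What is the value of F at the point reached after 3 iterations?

F′(t) = 4t
t₁ = -3 − 0.05·(-12) = -2.4
t₂ = -2.4 − 0.05·(-9.6) = -1.92
t₃ = -1.92 − 0.05·(-7.68) = -1.536
F(-1.536) = 4.718592

4.718592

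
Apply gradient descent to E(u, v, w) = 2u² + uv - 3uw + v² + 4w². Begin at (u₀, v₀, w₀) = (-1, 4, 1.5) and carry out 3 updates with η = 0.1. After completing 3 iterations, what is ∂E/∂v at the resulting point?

3.729

∇E = (4u + v - 3w, u + 2v, -3u + 8w)
(u₁, v₁, w₁) = (-1, 4, 1.5) − 0.1·(-4.5, 7, 15) = (-0.55, 3.3, 0)
(u₂, v₂, w₂) = (-0.55, 3.3, 0) − 0.1·(1.1, 6.05, 1.65) = (-0.66, 2.695, -0.165)
(u₃, v₃, w₃) = (-0.66, 2.695, -0.165) − 0.1·(0.55, 4.73, 0.66) = (-0.715, 2.222, -0.231)
∂E/∂v at (-0.715, 2.222, -0.231) = 3.729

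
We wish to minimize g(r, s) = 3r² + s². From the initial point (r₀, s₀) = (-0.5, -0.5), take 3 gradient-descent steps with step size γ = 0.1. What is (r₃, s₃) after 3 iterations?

∇g = (6r, 2s)
Step 1: at (-0.5, -0.5), ∇g = (-3, -1) → (-0.5, -0.5) − 0.1·(-3, -1) = (-0.2, -0.4)
Step 2: at (-0.2, -0.4), ∇g = (-1.2, -0.8) → (-0.2, -0.4) − 0.1·(-1.2, -0.8) = (-0.08, -0.32)
Step 3: at (-0.08, -0.32), ∇g = (-0.48, -0.64) → (-0.08, -0.32) − 0.1·(-0.48, -0.64) = (-0.032, -0.256)

(-0.032, -0.256)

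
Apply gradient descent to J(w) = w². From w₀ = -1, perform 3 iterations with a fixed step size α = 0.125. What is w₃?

J′(w) = 2w
Step 1: J′(-1) = -2; w₁ = -1 − 0.125·(-2) = -0.75
Step 2: J′(-0.75) = -1.5; w₂ = -0.75 − 0.125·(-1.5) = -0.5625
Step 3: J′(-0.5625) = -1.125; w₃ = -0.5625 − 0.125·(-1.125) = -0.421875

-0.421875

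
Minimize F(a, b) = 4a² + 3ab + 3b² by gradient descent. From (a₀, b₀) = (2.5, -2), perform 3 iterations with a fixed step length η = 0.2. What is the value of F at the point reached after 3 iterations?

∇F = (8a + 3b, 3a + 6b)
Step 1: at (2.5, -2), ∇F = (14, -4.5) → (2.5, -2) − 0.2·(14, -4.5) = (-0.3, -1.1)
Step 2: at (-0.3, -1.1), ∇F = (-5.7, -7.5) → (-0.3, -1.1) − 0.2·(-5.7, -7.5) = (0.84, 0.4)
Step 3: at (0.84, 0.4), ∇F = (7.92, 4.92) → (0.84, 0.4) − 0.2·(7.92, 4.92) = (-0.744, -0.584)
F(-0.744, -0.584) = 4.5408

4.5408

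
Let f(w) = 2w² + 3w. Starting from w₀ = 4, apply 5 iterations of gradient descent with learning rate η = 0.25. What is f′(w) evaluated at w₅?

f′(w) = 4w + 3
Step 1: f′(4) = 19; w₁ = 4 − 0.25·19 = -0.75
Step 2: f′(-0.75) = 0; w₂ = -0.75 − 0.25·0 = -0.75
Step 3: f′(-0.75) = 0; w₃ = -0.75 − 0.25·0 = -0.75
Step 4: f′(-0.75) = 0; w₄ = -0.75 − 0.25·0 = -0.75
Step 5: f′(-0.75) = 0; w₅ = -0.75 − 0.25·0 = -0.75
f′(w) at (-0.75) = 0

0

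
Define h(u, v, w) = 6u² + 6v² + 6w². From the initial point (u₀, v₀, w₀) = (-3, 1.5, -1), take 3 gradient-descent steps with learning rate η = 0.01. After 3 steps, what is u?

-2.044416

∇h = (12u, 12v, 12w)
(u₁, v₁, w₁) = (-3, 1.5, -1) − 0.01·(-36, 18, -12) = (-2.64, 1.32, -0.88)
(u₂, v₂, w₂) = (-2.64, 1.32, -0.88) − 0.01·(-31.68, 15.84, -10.56) = (-2.3232, 1.1616, -0.7744)
(u₃, v₃, w₃) = (-2.3232, 1.1616, -0.7744) − 0.01·(-27.8784, 13.9392, -9.2928) = (-2.044416, 1.022208, -0.681472)
u = -2.044416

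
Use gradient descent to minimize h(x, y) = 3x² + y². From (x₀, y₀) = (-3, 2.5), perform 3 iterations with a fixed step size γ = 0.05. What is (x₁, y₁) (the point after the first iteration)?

∇h = (6x, 2y)
Step 1: at (-3, 2.5), ∇h = (-18, 5) → (-3, 2.5) − 0.05·(-18, 5) = (-2.1, 2.25)

(-2.1, 2.25)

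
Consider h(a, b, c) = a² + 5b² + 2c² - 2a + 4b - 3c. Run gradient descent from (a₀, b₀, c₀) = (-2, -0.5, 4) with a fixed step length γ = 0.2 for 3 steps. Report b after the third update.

∇h = (2a - 2, 10b + 4, 4c - 3)
Step 1: at (-2, -0.5, 4), ∇h = (-6, -1, 13) → (-2, -0.5, 4) − 0.2·(-6, -1, 13) = (-0.8, -0.3, 1.4)
Step 2: at (-0.8, -0.3, 1.4), ∇h = (-3.6, 1, 2.6) → (-0.8, -0.3, 1.4) − 0.2·(-3.6, 1, 2.6) = (-0.08, -0.5, 0.88)
Step 3: at (-0.08, -0.5, 0.88), ∇h = (-2.16, -1, 0.52) → (-0.08, -0.5, 0.88) − 0.2·(-2.16, -1, 0.52) = (0.352, -0.3, 0.776)
b = -0.3

-0.3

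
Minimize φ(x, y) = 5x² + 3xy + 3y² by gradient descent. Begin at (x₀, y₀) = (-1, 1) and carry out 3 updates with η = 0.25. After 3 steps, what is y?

1.328125

∇φ = (10x + 3y, 3x + 6y)
(x₁, y₁) = (-1, 1) − 0.25·(-7, 3) = (0.75, 0.25)
(x₂, y₂) = (0.75, 0.25) − 0.25·(8.25, 3.75) = (-1.3125, -0.6875)
(x₃, y₃) = (-1.3125, -0.6875) − 0.25·(-15.1875, -8.0625) = (2.484375, 1.328125)
y = 1.328125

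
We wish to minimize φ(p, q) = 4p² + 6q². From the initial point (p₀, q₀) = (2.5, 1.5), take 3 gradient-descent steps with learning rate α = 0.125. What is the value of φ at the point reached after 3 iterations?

∇φ = (8p, 12q)
Step 1: at (2.5, 1.5), ∇φ = (20, 18) → (2.5, 1.5) − 0.125·(20, 18) = (0, -0.75)
Step 2: at (0, -0.75), ∇φ = (0, -9) → (0, -0.75) − 0.125·(0, -9) = (0, 0.375)
Step 3: at (0, 0.375), ∇φ = (0, 4.5) → (0, 0.375) − 0.125·(0, 4.5) = (0, -0.1875)
φ(0, -0.1875) = 0.2109375

0.2109375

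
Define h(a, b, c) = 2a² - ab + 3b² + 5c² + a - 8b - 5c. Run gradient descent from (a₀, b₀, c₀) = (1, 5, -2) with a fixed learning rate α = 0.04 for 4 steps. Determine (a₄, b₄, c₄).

∇h = (4a - b + 1, -a + 6b - 8, 10c - 5)
(a₁, b₁, c₁) = (1, 5, -2) − 0.04·(0, 21, -25) = (1, 4.16, -1)
(a₂, b₂, c₂) = (1, 4.16, -1) − 0.04·(0.84, 15.96, -15) = (0.9664, 3.5216, -0.4)
(a₃, b₃, c₃) = (0.9664, 3.5216, -0.4) − 0.04·(1.344, 12.1632, -9) = (0.91264, 3.035072, -0.04)
(a₄, b₄, c₄) = (0.91264, 3.035072, -0.04) − 0.04·(1.615488, 9.297792, -5.4) = (0.84802048, 2.66316032, 0.176)

(0.84802048, 2.66316032, 0.176)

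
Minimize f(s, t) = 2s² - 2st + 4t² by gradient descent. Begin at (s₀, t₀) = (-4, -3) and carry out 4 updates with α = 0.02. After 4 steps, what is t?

-1.95320832

∇f = (4s - 2t, -2s + 8t)
(s₁, t₁) = (-4, -3) − 0.02·(-10, -16) = (-3.8, -2.68)
(s₂, t₂) = (-3.8, -2.68) − 0.02·(-9.84, -13.84) = (-3.6032, -2.4032)
(s₃, t₃) = (-3.6032, -2.4032) − 0.02·(-9.6064, -12.0192) = (-3.411072, -2.162816)
(s₄, t₄) = (-3.411072, -2.162816) − 0.02·(-9.318656, -10.480384) = (-3.22469888, -1.95320832)
t = -1.95320832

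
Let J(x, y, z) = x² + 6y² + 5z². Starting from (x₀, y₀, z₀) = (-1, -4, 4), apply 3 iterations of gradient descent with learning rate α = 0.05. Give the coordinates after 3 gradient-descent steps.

∇J = (2x, 12y, 10z)
(x₁, y₁, z₁) = (-1, -4, 4) − 0.05·(-2, -48, 40) = (-0.9, -1.6, 2)
(x₂, y₂, z₂) = (-0.9, -1.6, 2) − 0.05·(-1.8, -19.2, 20) = (-0.81, -0.64, 1)
(x₃, y₃, z₃) = (-0.81, -0.64, 1) − 0.05·(-1.62, -7.68, 10) = (-0.729, -0.256, 0.5)

(-0.729, -0.256, 0.5)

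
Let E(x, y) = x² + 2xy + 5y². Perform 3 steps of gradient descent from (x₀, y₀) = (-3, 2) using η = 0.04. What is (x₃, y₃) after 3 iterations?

(-2.66528, 0.882688)

∇E = (2x + 2y, 2x + 10y)
(x₁, y₁) = (-3, 2) − 0.04·(-2, 14) = (-2.92, 1.44)
(x₂, y₂) = (-2.92, 1.44) − 0.04·(-2.96, 8.56) = (-2.8016, 1.0976)
(x₃, y₃) = (-2.8016, 1.0976) − 0.04·(-3.408, 5.3728) = (-2.66528, 0.882688)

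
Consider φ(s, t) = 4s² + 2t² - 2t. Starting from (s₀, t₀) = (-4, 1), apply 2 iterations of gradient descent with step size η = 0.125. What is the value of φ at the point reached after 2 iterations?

-0.46875

∇φ = (8s, 4t - 2)
Step 1: at (-4, 1), ∇φ = (-32, 2) → (-4, 1) − 0.125·(-32, 2) = (0, 0.75)
Step 2: at (0, 0.75), ∇φ = (0, 1) → (0, 0.75) − 0.125·(0, 1) = (0, 0.625)
φ(0, 0.625) = -0.46875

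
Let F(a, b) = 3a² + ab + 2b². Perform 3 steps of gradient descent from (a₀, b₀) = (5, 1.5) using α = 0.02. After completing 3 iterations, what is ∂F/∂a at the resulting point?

20.96536

∇F = (6a + b, a + 4b)
(a₁, b₁) = (5, 1.5) − 0.02·(31.5, 11) = (4.37, 1.28)
(a₂, b₂) = (4.37, 1.28) − 0.02·(27.5, 9.49) = (3.82, 1.0902)
(a₃, b₃) = (3.82, 1.0902) − 0.02·(24.0102, 8.1808) = (3.339796, 0.926584)
∂F/∂a at (3.339796, 0.926584) = 20.96536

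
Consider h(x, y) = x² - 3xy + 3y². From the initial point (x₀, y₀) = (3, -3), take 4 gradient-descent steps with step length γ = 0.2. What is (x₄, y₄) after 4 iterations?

(0.9216, 0.1536)

∇h = (2x - 3y, -3x + 6y)
Step 1: at (3, -3), ∇h = (15, -27) → (3, -3) − 0.2·(15, -27) = (0, 2.4)
Step 2: at (0, 2.4), ∇h = (-7.2, 14.4) → (0, 2.4) − 0.2·(-7.2, 14.4) = (1.44, -0.48)
Step 3: at (1.44, -0.48), ∇h = (4.32, -7.2) → (1.44, -0.48) − 0.2·(4.32, -7.2) = (0.576, 0.96)
Step 4: at (0.576, 0.96), ∇h = (-1.728, 4.032) → (0.576, 0.96) − 0.2·(-1.728, 4.032) = (0.9216, 0.1536)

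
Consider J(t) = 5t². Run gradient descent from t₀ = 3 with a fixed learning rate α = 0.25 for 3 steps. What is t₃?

-10.125

J′(t) = 10t
Step 1: J′(3) = 30; t₁ = 3 − 0.25·30 = -4.5
Step 2: J′(-4.5) = -45; t₂ = -4.5 − 0.25·(-45) = 6.75
Step 3: J′(6.75) = 67.5; t₃ = 6.75 − 0.25·67.5 = -10.125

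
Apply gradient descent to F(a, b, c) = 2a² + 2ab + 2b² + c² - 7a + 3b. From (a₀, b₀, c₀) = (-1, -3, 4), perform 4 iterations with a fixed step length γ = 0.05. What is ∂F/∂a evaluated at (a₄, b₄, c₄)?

-5.3297

∇F = (4a + 2b - 7, 2a + 4b + 3, 2c)
Step 1: at (-1, -3, 4), ∇F = (-17, -11, 8) → (-1, -3, 4) − 0.05·(-17, -11, 8) = (-0.15, -2.45, 3.6)
Step 2: at (-0.15, -2.45, 3.6), ∇F = (-12.5, -7.1, 7.2) → (-0.15, -2.45, 3.6) − 0.05·(-12.5, -7.1, 7.2) = (0.475, -2.095, 3.24)
Step 3: at (0.475, -2.095, 3.24), ∇F = (-9.29, -4.43, 6.48) → (0.475, -2.095, 3.24) − 0.05·(-9.29, -4.43, 6.48) = (0.9395, -1.8735, 2.916)
Step 4: at (0.9395, -1.8735, 2.916), ∇F = (-6.989, -2.615, 5.832) → (0.9395, -1.8735, 2.916) − 0.05·(-6.989, -2.615, 5.832) = (1.28895, -1.74275, 2.6244)
∂F/∂a at (1.28895, -1.74275, 2.6244) = -5.3297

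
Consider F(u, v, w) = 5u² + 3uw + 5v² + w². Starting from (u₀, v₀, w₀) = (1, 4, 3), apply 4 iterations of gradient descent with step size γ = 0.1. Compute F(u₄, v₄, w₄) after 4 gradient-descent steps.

1.37749527

∇F = (10u + 3w, 10v, 3u + 2w)
(u₁, v₁, w₁) = (1, 4, 3) − 0.1·(19, 40, 9) = (-0.9, 0, 2.1)
(u₂, v₂, w₂) = (-0.9, 0, 2.1) − 0.1·(-2.7, 0, 1.5) = (-0.63, 0, 1.95)
(u₃, v₃, w₃) = (-0.63, 0, 1.95) − 0.1·(-0.45, 0, 2.01) = (-0.585, 0, 1.749)
(u₄, v₄, w₄) = (-0.585, 0, 1.749) − 0.1·(-0.603, 0, 1.743) = (-0.5247, 0, 1.5747)
F(-0.5247, 0, 1.5747) = 1.37749527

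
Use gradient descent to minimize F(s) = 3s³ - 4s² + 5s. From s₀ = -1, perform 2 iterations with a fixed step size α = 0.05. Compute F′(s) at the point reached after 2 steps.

287.37505225

F′(s) = 9s² - 8s + 5
s₁ = -1 − 0.05·22 = -2.1
s₂ = -2.1 − 0.05·61.49 = -5.1745
F′(s) at (-5.1745) = 287.37505225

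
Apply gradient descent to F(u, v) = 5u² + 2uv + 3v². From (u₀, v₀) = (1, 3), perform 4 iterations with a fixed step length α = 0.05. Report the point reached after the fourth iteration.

(-0.1916, 0.702)

∇F = (10u + 2v, 2u + 6v)
(u₁, v₁) = (1, 3) − 0.05·(16, 20) = (0.2, 2)
(u₂, v₂) = (0.2, 2) − 0.05·(6, 12.4) = (-0.1, 1.38)
(u₃, v₃) = (-0.1, 1.38) − 0.05·(1.76, 8.08) = (-0.188, 0.976)
(u₄, v₄) = (-0.188, 0.976) − 0.05·(0.072, 5.48) = (-0.1916, 0.702)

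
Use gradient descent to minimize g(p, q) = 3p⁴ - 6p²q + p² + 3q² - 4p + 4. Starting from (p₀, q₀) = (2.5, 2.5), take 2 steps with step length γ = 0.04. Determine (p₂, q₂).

(-0.97104128, 3.582784)

∇g = (12p³ - 12pq + 2p - 4, -6p² + 6q)
Step 1: at (2.5, 2.5), ∇g = (113.5, -22.5) → (2.5, 2.5) − 0.04·(113.5, -22.5) = (-2.04, 3.4)
Step 2: at (-2.04, 3.4), ∇g = (-26.723968, -4.5696) → (-2.04, 3.4) − 0.04·(-26.723968, -4.5696) = (-0.97104128, 3.582784)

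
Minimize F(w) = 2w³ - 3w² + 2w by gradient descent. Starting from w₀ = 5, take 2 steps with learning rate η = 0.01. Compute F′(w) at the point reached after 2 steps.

F′(w) = 6w² - 6w + 2
w₁ = 5 − 0.01·122 = 3.78
w₂ = 3.78 − 0.01·65.0504 = 3.129496
F′(w) at (3.129496) = 41.985495284096

41.985495284096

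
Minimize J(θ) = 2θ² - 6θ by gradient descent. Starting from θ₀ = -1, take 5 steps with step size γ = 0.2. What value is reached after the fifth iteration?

1.4992

J′(θ) = 4θ - 6
θ₁ = -1 − 0.2·(-10) = 1
θ₂ = 1 − 0.2·(-2) = 1.4
θ₃ = 1.4 − 0.2·(-0.4) = 1.48
θ₄ = 1.48 − 0.2·(-0.08) = 1.496
θ₅ = 1.496 − 0.2·(-0.016) = 1.4992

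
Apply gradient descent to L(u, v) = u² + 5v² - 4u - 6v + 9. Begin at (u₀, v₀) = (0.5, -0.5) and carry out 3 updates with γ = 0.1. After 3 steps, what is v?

∇L = (2u - 4, 10v - 6)
(u₁, v₁) = (0.5, -0.5) − 0.1·(-3, -11) = (0.8, 0.6)
(u₂, v₂) = (0.8, 0.6) − 0.1·(-2.4, 0) = (1.04, 0.6)
(u₃, v₃) = (1.04, 0.6) − 0.1·(-1.92, 0) = (1.232, 0.6)
v = 0.6

0.6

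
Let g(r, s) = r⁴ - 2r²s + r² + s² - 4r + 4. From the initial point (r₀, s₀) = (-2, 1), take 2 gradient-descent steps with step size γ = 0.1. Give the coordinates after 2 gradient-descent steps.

∇g = (4r³ - 4rs + 2r - 4, -2r² + 2s)
(r₁, s₁) = (-2, 1) − 0.1·(-32, -6) = (1.2, 1.6)
(r₂, s₂) = (1.2, 1.6) − 0.1·(-2.368, 0.32) = (1.4368, 1.568)

(1.4368, 1.568)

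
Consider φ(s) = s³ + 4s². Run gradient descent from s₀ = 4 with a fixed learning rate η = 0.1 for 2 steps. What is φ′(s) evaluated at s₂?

49.28

φ′(s) = 3s² + 8s
s₁ = 4 − 0.1·80 = -4
s₂ = -4 − 0.1·16 = -5.6
φ′(s) at (-5.6) = 49.28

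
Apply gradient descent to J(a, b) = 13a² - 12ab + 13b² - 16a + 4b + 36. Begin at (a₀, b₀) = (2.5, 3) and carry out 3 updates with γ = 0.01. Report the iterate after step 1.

(2.37, 2.48)

∇J = (26a - 12b - 16, -12a + 26b + 4)
Step 1: at (2.5, 3), ∇J = (13, 52) → (2.5, 3) − 0.01·(13, 52) = (2.37, 2.48)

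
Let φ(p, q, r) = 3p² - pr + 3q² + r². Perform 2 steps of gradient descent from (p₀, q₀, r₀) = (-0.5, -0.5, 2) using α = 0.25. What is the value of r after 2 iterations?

0.625

∇φ = (6p - r, 6q, -p + 2r)
(p₁, q₁, r₁) = (-0.5, -0.5, 2) − 0.25·(-5, -3, 4.5) = (0.75, 0.25, 0.875)
(p₂, q₂, r₂) = (0.75, 0.25, 0.875) − 0.25·(3.625, 1.5, 1) = (-0.15625, -0.125, 0.625)
r = 0.625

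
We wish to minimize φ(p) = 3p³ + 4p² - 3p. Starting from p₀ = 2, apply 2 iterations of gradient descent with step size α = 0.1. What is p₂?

-7.849

φ′(p) = 9p² + 8p - 3
Step 1: φ′(2) = 49; p₁ = 2 − 0.1·49 = -2.9
Step 2: φ′(-2.9) = 49.49; p₂ = -2.9 − 0.1·49.49 = -7.849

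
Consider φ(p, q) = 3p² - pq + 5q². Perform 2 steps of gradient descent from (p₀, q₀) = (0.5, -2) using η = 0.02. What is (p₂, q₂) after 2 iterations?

∇φ = (6p - q, -p + 10q)
Step 1: at (0.5, -2), ∇φ = (5, -20.5) → (0.5, -2) − 0.02·(5, -20.5) = (0.4, -1.59)
Step 2: at (0.4, -1.59), ∇φ = (3.99, -16.3) → (0.4, -1.59) − 0.02·(3.99, -16.3) = (0.3202, -1.264)

(0.3202, -1.264)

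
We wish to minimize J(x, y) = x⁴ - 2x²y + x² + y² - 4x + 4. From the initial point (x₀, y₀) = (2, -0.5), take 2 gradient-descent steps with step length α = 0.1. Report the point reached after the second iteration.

∇J = (4x³ - 4xy + 2x - 4, -2x² + 2y)
(x₁, y₁) = (2, -0.5) − 0.1·(36, -9) = (-1.6, 0.4)
(x₂, y₂) = (-1.6, 0.4) − 0.1·(-21.024, -4.32) = (0.5024, 0.832)

(0.5024, 0.832)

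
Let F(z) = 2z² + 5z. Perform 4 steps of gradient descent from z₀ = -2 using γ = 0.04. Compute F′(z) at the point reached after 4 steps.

-1.49361408

F′(z) = 4z + 5
Step 1: F′(-2) = -3; z₁ = -2 − 0.04·(-3) = -1.88
Step 2: F′(-1.88) = -2.52; z₂ = -1.88 − 0.04·(-2.52) = -1.7792
Step 3: F′(-1.7792) = -2.1168; z₃ = -1.7792 − 0.04·(-2.1168) = -1.694528
Step 4: F′(-1.694528) = -1.778112; z₄ = -1.694528 − 0.04·(-1.778112) = -1.62340352
F′(z) at (-1.62340352) = -1.49361408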